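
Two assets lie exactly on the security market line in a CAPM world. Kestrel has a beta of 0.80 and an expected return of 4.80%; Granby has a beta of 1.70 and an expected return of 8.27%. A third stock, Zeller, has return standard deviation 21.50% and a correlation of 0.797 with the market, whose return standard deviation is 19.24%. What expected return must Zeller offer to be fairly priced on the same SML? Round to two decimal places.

5.15%

MRP = (8.27% − 4.80%) / (1.70 − 0.80) = 3.8556%
R_f = 4.80% − 0.80 × 3.8556% = 1.7155%
β_Zeller = ρ·σ_i/σ_m = 0.797 × 21.50 / 19.24 = 0.8906
E(R_Zeller) = R_f + β × MRP = 1.7155% + 0.8906 × 3.8556% = 5.15%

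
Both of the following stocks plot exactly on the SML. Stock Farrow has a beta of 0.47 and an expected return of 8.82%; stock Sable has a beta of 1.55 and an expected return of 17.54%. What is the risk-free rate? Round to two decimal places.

Both satisfy E(R) = R_f + β·MRP, so the slope of the SML is
MRP = (17.54% − 8.82%) / (1.55 − 0.47) = 8.72% / 1.08 = 8.0741%
R_f = E(R_Farrow) − β_Farrow·MRP = 8.82% − 0.47 × 8.0741% = 5.0252%

5.03%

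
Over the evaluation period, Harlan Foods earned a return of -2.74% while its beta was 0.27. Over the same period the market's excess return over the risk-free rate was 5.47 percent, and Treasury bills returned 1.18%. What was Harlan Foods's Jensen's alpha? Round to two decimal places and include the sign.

CAPM benchmark = R_f + β(R_m − R_f) = 1.18% + 0.27 × 5.47% = 2.6569%
α = actual − benchmark = -2.74% − 2.6569% = -5.40%

-5.40%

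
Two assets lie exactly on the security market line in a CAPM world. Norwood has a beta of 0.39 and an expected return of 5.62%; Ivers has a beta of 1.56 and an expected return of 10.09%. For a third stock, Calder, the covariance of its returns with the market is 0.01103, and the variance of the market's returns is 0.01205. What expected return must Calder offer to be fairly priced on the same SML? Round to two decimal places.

7.63%

MRP = (10.09% − 5.62%) / (1.56 − 0.39) = 3.8205%
R_f = 5.62% − 0.39 × 3.8205% = 4.1300%
β_Calder = Cov / Var(R_m) = 0.01103 / 0.01205 = 0.9154
E(R_Calder) = R_f + β × MRP = 4.1300% + 0.9154 × 3.8205% = 7.63%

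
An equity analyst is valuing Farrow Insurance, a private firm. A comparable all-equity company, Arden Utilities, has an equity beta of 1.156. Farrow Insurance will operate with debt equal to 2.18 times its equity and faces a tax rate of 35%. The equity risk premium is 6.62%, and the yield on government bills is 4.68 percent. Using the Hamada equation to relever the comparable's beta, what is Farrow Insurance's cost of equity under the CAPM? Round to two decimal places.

23.18%

β_L = β_U × [1 + (1 − t)(D/E)] = 1.156 × [1 + (1 − 0.35) × 2.18]
    = 1.156 × [1 + 0.65 × 2.18] = 1.156 × 2.4170 = 2.7941
E(R) = R_f + β_L × MRP = 4.68% + 2.7941 × 6.62% = 23.18%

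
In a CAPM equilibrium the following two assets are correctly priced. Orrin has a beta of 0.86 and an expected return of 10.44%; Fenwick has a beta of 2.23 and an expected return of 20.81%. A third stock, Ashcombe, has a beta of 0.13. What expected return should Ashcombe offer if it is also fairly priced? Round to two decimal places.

4.91%

MRP (SML slope) = (20.81% − 10.44%) / (2.23 − 0.86) = 10.37% / 1.37 = 7.5693%
R_f (intercept) = 10.44% − 0.86 × 7.5693% = 3.9304%
E(R_Ashcombe) = R_f + β × MRP = 3.9304% + 0.13 × 7.5693% = 4.91%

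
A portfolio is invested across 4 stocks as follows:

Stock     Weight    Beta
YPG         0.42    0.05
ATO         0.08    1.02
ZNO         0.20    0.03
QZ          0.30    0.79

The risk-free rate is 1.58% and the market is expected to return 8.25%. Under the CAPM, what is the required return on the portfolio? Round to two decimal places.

3.89%

β_P = Σ w_i β_i = 0.42×0.05 + 0.08×1.02 + 0.20×0.03 + 0.30×0.79 = 0.3456
MRP = 8.25% − 1.58% = 6.67%
E(R_P) = R_f + β_P × MRP = 1.58% + 0.3456 × 6.67% = 3.89%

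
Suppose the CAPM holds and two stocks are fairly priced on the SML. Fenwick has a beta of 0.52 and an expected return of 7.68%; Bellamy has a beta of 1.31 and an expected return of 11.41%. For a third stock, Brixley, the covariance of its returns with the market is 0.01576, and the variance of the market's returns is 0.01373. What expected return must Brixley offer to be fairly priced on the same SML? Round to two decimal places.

10.64%

MRP = (11.41% − 7.68%) / (1.31 − 0.52) = 4.7215%
R_f = 7.68% − 0.52 × 4.7215% = 5.2248%
β_Brixley = Cov / Var(R_m) = 0.01576 / 0.01373 = 1.1479
E(R_Brixley) = R_f + β × MRP = 5.2248% + 1.1479 × 4.7215% = 10.64%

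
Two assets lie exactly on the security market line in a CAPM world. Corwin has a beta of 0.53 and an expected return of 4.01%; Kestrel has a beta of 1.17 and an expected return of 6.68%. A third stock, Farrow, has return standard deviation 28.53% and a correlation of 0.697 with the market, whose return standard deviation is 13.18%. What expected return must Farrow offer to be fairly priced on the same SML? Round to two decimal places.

MRP = (6.68% − 4.01%) / (1.17 − 0.53) = 4.1719%
R_f = 4.01% − 0.53 × 4.1719% = 1.7989%
β_Farrow = ρ·σ_i/σ_m = 0.697 × 28.53 / 13.18 = 1.5088
E(R_Farrow) = R_f + β × MRP = 1.7989% + 1.5088 × 4.1719% = 8.09%

8.09%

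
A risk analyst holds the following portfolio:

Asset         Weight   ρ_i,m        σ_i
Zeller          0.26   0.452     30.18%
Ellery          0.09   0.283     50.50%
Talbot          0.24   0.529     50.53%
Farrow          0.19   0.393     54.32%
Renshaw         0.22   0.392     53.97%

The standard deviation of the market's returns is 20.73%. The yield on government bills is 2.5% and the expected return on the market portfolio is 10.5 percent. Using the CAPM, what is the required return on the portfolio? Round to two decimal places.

10.20%

β_Zeller = 0.452 × 30.18% / 20.73% = 0.6580
β_Ellery = 0.283 × 50.50% / 20.73% = 0.6894
β_Talbot = 0.529 × 50.53% / 20.73% = 1.2895
β_Farrow = 0.393 × 54.32% / 20.73% = 1.0298
β_Renshaw = 0.392 × 53.97% / 20.73% = 1.0206
β_P = Σ w_i β_i = 0.26×0.6580 + 0.09×0.6894 + 0.24×1.2895 + 0.19×1.0298 + 0.22×1.0206 = 0.9628
MRP = 10.5% − 2.5% = 8.00%
E(R_P) = R_f + β_P × MRP = 2.5% + 0.9628 × 8.0% = 10.20%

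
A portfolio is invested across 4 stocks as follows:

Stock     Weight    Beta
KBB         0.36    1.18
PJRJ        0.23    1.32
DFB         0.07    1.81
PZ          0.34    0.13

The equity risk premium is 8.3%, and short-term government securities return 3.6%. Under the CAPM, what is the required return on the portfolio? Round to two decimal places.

β_P = Σ w_i β_i = 0.36×1.18 + 0.23×1.32 + 0.07×1.81 + 0.34×0.13 = 0.8993
E(R_P) = R_f + β_P × MRP = 3.6% + 0.8993 × 8.3% = 11.06%

11.06%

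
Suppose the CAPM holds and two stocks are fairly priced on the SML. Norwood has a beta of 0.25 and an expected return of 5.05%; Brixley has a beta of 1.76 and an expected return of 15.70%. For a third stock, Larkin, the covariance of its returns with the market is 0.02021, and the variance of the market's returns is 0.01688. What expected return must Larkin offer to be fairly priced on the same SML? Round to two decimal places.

MRP = (15.70% − 5.05%) / (1.76 − 0.25) = 7.0530%
R_f = 5.05% − 0.25 × 7.0530% = 3.2868%
β_Larkin = Cov / Var(R_m) = 0.02021 / 0.01688 = 1.1973
E(R_Larkin) = R_f + β × MRP = 3.2868% + 1.1973 × 7.0530% = 11.73%

11.73%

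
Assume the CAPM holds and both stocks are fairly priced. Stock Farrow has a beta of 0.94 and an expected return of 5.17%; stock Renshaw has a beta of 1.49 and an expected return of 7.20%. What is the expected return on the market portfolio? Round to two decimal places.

Both satisfy E(R) = R_f + β·MRP, so the slope of the SML is
MRP = (7.20% − 5.17%) / (1.49 − 0.94) = 2.03% / 0.55 = 3.6909%
R_f = E(R_Farrow) − β_Farrow·MRP = 5.17% − 0.94 × 3.6909% = 1.7006%
E(R_m) = R_f + MRP = 1.7006% + 3.6909% = 5.39%

5.39%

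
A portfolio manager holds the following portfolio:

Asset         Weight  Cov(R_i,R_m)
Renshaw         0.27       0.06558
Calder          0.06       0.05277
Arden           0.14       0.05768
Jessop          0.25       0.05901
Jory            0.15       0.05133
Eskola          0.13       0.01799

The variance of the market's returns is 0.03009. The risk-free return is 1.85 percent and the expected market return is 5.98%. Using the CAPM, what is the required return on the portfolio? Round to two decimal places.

9.23%

β_Renshaw = 0.06558 / 0.03009 = 2.1795
β_Calder = 0.05277 / 0.03009 = 1.7537
β_Arden = 0.05768 / 0.03009 = 1.9169
β_Jessop = 0.05901 / 0.03009 = 1.9611
β_Jory = 0.05133 / 0.03009 = 1.7059
β_Eskola = 0.01799 / 0.03009 = 0.5979
β_P = Σ w_i β_i = 0.27×2.1795 + 0.06×1.7537 + 0.14×1.9169 + 0.25×1.9611 + 0.15×1.7059 + 0.13×0.5979 = 1.7859
MRP = 5.98% − 1.85% = 4.13%
E(R_P) = R_f + β_P × MRP = 1.85% + 1.7859 × 4.13% = 9.23%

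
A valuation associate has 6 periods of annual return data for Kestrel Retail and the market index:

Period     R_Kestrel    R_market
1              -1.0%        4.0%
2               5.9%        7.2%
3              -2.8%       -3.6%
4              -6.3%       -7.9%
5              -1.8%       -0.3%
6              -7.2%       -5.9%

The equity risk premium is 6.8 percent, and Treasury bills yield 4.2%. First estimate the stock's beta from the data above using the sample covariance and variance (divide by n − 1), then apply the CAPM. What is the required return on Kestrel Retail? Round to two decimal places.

Mean R_i = (-1.0 + 5.9 − 2.8 − 6.3 − 1.8 − 7.2) / 6 = -2.2000%
Mean R_m = (4.0 + 7.2 − 3.6 − 7.9 − 0.3 − 5.9) / 6 = -1.0833%
Σ(R_i − R̄_i)(R_m − R̄_m) = 127.0500  ⇒  Cov = 127.0500 / 5 = 25.4100
Σ(R_m − R̄_m)² = 171.0683  ⇒  Var(R_m) = 171.0683 / 5 = 34.2137
β = Cov / Var(R_m) = 25.4100 / 34.2137 = 0.7427
E(R) = R_f + β × MRP = 4.2% + 0.7427 × 6.8% = 9.25%

9.25%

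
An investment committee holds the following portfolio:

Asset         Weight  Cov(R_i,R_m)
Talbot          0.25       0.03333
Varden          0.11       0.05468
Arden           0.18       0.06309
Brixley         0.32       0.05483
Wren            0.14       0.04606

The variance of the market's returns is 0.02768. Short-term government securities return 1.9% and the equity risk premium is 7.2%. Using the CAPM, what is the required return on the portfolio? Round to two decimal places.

β_Talbot = 0.03333 / 0.02768 = 1.2041
β_Varden = 0.05468 / 0.02768 = 1.9754
β_Arden = 0.06309 / 0.02768 = 2.2793
β_Brixley = 0.05483 / 0.02768 = 1.9809
β_Wren = 0.04606 / 0.02768 = 1.6640
β_P = Σ w_i β_i = 0.25×1.2041 + 0.11×1.9754 + 0.18×2.2793 + 0.32×1.9809 + 0.14×1.6640 = 1.7954
E(R_P) = R_f + β_P × MRP = 1.9% + 1.7954 × 7.2% = 14.83%

14.83%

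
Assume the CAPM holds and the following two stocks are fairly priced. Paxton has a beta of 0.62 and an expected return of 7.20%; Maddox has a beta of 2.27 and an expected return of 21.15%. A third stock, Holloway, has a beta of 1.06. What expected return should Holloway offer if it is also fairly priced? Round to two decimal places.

10.92%

MRP (SML slope) = (21.15% − 7.20%) / (2.27 − 0.62) = 13.95% / 1.65 = 8.4545%
R_f (intercept) = 7.20% − 0.62 × 8.4545% = 1.9582%
E(R_Holloway) = R_f + β × MRP = 1.9582% + 1.06 × 8.4545% = 10.92%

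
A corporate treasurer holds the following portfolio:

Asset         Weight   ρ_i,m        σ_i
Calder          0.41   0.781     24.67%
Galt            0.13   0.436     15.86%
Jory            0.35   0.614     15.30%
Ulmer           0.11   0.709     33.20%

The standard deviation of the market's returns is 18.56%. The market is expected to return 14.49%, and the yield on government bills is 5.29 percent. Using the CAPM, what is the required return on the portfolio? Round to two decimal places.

β_Calder = 0.781 × 24.67% / 18.56% = 1.0381
β_Galt = 0.436 × 15.86% / 18.56% = 0.3726
β_Jory = 0.614 × 15.30% / 18.56% = 0.5062
β_Ulmer = 0.709 × 33.20% / 18.56% = 1.2683
β_P = Σ w_i β_i = 0.41×1.0381 + 0.13×0.3726 + 0.35×0.5062 + 0.11×1.2683 = 0.7907
MRP = 14.49% − 5.29% = 9.20%
E(R_P) = R_f + β_P × MRP = 5.29% + 0.7907 × 9.20% = 12.56%

12.56%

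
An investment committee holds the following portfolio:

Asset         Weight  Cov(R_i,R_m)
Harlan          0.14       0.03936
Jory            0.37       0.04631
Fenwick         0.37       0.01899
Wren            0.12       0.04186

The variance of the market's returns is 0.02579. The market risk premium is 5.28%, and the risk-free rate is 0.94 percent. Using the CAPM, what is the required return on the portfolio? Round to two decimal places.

β_Harlan = 0.03936 / 0.02579 = 1.5262
β_Jory = 0.04631 / 0.02579 = 1.7957
β_Fenwick = 0.01899 / 0.02579 = 0.7363
β_Wren = 0.04186 / 0.02579 = 1.6231
β_P = Σ w_i β_i = 0.14×1.5262 + 0.37×1.7957 + 0.37×0.7363 + 0.12×1.6231 = 1.3453
E(R_P) = R_f + β_P × MRP = 0.94% + 1.3453 × 5.28% = 8.04%

8.04%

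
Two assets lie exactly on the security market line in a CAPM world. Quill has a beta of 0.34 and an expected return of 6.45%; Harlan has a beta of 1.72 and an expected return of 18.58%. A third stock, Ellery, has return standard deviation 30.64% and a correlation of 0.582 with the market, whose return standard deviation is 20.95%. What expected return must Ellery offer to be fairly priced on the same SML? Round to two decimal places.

MRP = (18.58% − 6.45%) / (1.72 − 0.34) = 8.7899%
R_f = 6.45% − 0.34 × 8.7899% = 3.4614%
β_Ellery = ρ·σ_i/σ_m = 0.582 × 30.64 / 20.95 = 0.8512
E(R_Ellery) = R_f + β × MRP = 3.4614% + 0.8512 × 8.7899% = 10.94%

10.94%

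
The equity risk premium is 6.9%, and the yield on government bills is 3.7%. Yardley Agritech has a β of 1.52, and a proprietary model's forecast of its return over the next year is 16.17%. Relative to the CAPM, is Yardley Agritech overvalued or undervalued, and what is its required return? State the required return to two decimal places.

Undervalued; required return 14.19%

Required return = R_f + β·MRP = 3.7% + 1.52 × 6.9% = 14.19%
Forecast 16.17% > required 14.19% → the stock plots above the SML → undervalued.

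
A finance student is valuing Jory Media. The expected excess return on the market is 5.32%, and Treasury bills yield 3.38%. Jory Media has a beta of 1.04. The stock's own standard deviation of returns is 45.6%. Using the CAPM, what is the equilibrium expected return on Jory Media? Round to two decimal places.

E(R) = R_f + β × MRP = 3.38% + 1.04 × 5.32% = 8.91%

8.91%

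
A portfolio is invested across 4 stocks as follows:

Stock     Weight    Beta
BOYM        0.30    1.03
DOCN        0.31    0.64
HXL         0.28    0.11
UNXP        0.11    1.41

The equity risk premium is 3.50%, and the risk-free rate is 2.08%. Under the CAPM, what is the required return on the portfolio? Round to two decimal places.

β_P = Σ w_i β_i = 0.30×1.03 + 0.31×0.64 + 0.28×0.11 + 0.11×1.41 = 0.6933
E(R_P) = R_f + β_P × MRP = 2.08% + 0.6933 × 3.50% = 4.51%

4.51%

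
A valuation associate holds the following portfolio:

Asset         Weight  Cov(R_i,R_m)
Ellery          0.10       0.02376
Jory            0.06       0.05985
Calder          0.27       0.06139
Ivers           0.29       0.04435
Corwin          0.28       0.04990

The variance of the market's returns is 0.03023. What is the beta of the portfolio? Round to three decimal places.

1.633

β_Ellery = 0.02376 / 0.03023 = 0.7860
β_Jory = 0.05985 / 0.03023 = 1.9798
β_Calder = 0.06139 / 0.03023 = 2.0308
β_Ivers = 0.04435 / 0.03023 = 1.4671
β_Corwin = 0.04990 / 0.03023 = 1.6507
β_P = Σ w_i β_i = 0.10×0.7860 + 0.06×1.9798 + 0.27×2.0308 + 0.29×1.4671 + 0.28×1.6507 = 1.6334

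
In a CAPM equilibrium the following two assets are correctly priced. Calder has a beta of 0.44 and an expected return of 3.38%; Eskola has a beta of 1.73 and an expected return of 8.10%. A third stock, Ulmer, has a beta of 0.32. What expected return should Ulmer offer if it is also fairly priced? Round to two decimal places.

2.94%

MRP (SML slope) = (8.10% − 3.38%) / (1.73 − 0.44) = 4.72% / 1.29 = 3.6589%
R_f (intercept) = 3.38% − 0.44 × 3.6589% = 1.7701%
E(R_Ulmer) = R_f + β × MRP = 1.7701% + 0.32 × 3.6589% = 2.94%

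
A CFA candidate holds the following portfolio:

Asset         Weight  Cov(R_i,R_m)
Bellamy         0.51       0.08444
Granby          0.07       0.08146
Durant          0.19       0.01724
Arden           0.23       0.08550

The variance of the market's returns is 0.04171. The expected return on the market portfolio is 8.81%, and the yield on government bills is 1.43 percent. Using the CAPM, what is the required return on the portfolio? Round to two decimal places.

14.12%

β_Bellamy = 0.08444 / 0.04171 = 2.0245
β_Granby = 0.08146 / 0.04171 = 1.9530
β_Durant = 0.01724 / 0.04171 = 0.4133
β_Arden = 0.08550 / 0.04171 = 2.0499
β_P = Σ w_i β_i = 0.51×2.0245 + 0.07×1.9530 + 0.19×0.4133 + 0.23×2.0499 = 1.7192
MRP = 8.81% − 1.43% = 7.38%
E(R_P) = R_f + β_P × MRP = 1.43% + 1.7192 × 7.38% = 14.12%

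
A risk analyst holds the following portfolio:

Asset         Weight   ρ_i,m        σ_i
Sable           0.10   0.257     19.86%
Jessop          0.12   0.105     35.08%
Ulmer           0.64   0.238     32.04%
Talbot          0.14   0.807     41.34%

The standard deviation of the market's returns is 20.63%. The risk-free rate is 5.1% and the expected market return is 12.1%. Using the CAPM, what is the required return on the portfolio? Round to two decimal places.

8.66%

β_Sable = 0.257 × 19.86% / 20.63% = 0.2474
β_Jessop = 0.105 × 35.08% / 20.63% = 0.1785
β_Ulmer = 0.238 × 32.04% / 20.63% = 0.3696
β_Talbot = 0.807 × 41.34% / 20.63% = 1.6171
β_P = Σ w_i β_i = 0.10×0.2474 + 0.12×0.1785 + 0.64×0.3696 + 0.14×1.6171 = 0.5091
MRP = 12.1% − 5.1% = 7.00%
E(R_P) = R_f + β_P × MRP = 5.1% + 0.5091 × 7.0% = 8.66%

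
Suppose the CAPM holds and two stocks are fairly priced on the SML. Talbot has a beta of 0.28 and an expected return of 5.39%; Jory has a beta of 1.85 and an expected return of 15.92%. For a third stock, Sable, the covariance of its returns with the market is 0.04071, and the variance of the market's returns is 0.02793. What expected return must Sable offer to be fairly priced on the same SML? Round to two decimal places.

MRP = (15.92% − 5.39%) / (1.85 − 0.28) = 6.7070%
R_f = 5.39% − 0.28 × 6.7070% = 3.5120%
β_Sable = Cov / Var(R_m) = 0.04071 / 0.02793 = 1.4576
E(R_Sable) = R_f + β × MRP = 3.5120% + 1.4576 × 6.7070% = 13.29%

13.29%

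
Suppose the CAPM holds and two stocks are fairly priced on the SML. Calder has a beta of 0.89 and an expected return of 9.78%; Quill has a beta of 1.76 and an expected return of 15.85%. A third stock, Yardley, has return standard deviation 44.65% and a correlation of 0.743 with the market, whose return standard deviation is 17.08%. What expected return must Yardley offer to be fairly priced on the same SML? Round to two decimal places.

MRP = (15.85% − 9.78%) / (1.76 − 0.89) = 6.9770%
R_f = 9.78% − 0.89 × 6.9770% = 3.5705%
β_Yardley = ρ·σ_i/σ_m = 0.743 × 44.65 / 17.08 = 1.9423
E(R_Yardley) = R_f + β × MRP = 3.5705% + 1.9423 × 6.9770% = 17.12%

17.12%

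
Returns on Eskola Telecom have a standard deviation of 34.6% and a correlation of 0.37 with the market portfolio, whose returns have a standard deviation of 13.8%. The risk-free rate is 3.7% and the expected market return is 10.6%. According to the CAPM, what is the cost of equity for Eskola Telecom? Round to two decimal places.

10.10%

β = ρ × σ_i / σ_m = 0.37 × 34.6% / 13.8% = 0.9277
MRP = 10.6% − 3.7% = 6.90%
E(R) = 3.7% + 0.9277 × 6.9% = 10.10%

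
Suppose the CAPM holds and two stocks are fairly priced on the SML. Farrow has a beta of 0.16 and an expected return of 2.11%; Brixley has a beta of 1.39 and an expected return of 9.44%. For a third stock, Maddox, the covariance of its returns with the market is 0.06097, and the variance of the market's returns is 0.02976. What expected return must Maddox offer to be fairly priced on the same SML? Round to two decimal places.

13.37%

MRP = (9.44% − 2.11%) / (1.39 − 0.16) = 5.9593%
R_f = 2.11% − 0.16 × 5.9593% = 1.1565%
β_Maddox = Cov / Var(R_m) = 0.06097 / 0.02976 = 2.0487
E(R_Maddox) = R_f + β × MRP = 1.1565% + 2.0487 × 5.9593% = 13.37%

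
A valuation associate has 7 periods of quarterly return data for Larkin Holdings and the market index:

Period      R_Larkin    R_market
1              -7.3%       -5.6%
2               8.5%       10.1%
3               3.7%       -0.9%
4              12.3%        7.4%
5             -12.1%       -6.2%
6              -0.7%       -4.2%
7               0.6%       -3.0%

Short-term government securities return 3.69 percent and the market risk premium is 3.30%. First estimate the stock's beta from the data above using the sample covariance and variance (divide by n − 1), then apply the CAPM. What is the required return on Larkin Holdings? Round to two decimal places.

7.50%

Mean R_i = (-7.3 + 8.5 + 3.7 + 12.3 − 12.1 − 0.7 + 0.6) / 7 = 0.7143%
Mean R_m = (-5.6 + 10.1 − 0.9 + 7.4 − 6.2 − 4.2 − 3.0) / 7 = -0.3429%
Σ(R_i − R̄_i)(R_m − R̄_m) = 292.2943  ⇒  Cov = 292.2943 / 6 = 48.7157
Σ(R_m − R̄_m)² = 253.1971  ⇒  Var(R_m) = 253.1971 / 6 = 42.1995
β = Cov / Var(R_m) = 48.7157 / 42.1995 = 1.1544
E(R) = R_f + β × MRP = 3.69% + 1.1544 × 3.30% = 7.50%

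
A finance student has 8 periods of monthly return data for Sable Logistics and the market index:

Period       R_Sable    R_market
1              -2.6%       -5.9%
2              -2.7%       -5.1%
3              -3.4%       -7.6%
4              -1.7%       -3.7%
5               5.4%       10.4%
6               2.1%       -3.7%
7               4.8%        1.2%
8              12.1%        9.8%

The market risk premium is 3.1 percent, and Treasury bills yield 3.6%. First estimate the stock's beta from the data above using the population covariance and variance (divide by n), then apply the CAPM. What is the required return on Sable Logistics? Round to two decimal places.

5.75%

Mean R_i = (-2.6 − 2.7 − 3.4 − 1.7 + 5.4 + 2.1 + 4.8 + 12.1) / 8 = 1.7500%
Mean R_m = (-5.9 − 5.1 − 7.6 − 3.7 + 10.4 − 3.7 + 1.2 + 9.8) / 8 = -0.5750%
Σ(R_i − R̄_i)(R_m − R̄_m) = 242.0200  ⇒  Cov = 242.0200 / 8 = 30.2525
Σ(R_m − R̄_m)² = 348.9550  ⇒  Var(R_m) = 348.9550 / 8 = 43.6194
β = Cov / Var(R_m) = 30.2525 / 43.6194 = 0.6936
E(R) = R_f + β × MRP = 3.6% + 0.6936 × 3.1% = 5.75%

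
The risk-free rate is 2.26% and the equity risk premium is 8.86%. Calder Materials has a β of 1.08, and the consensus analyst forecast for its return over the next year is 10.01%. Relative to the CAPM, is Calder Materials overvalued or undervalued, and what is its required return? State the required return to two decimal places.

Required return = R_f + β·MRP = 2.26% + 1.08 × 8.86% = 11.83%
Forecast 10.01% < required 11.83% → the stock plots below the SML → overvalued.

Overvalued; required return 11.83%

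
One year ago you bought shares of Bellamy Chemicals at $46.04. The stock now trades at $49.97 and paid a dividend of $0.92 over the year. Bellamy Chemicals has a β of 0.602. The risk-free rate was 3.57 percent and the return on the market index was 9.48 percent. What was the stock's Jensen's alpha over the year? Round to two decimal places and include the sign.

+3.41%

Realised HPR = (P1 + D1 − P0) / P0 = (49.97 + 0.92 − 46.04) / 46.04 = 4.85 / 46.04 = 10.5343%
MRP = 9.48% − 3.57% = 5.91%
CAPM required = R_f + β·MRP = 3.57% + 0.602 × 5.91% = 7.12782%
α = realised − required = 10.5343% − 7.12782% = +3.41%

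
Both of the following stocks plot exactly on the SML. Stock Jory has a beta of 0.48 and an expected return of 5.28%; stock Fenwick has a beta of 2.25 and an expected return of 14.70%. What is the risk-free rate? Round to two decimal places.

2.73%

Both satisfy E(R) = R_f + β·MRP, so the slope of the SML is
MRP = (14.70% − 5.28%) / (2.25 − 0.48) = 9.42% / 1.77 = 5.3220%
R_f = E(R_Jory) − β_Jory·MRP = 5.28% − 0.48 × 5.3220% = 2.7254%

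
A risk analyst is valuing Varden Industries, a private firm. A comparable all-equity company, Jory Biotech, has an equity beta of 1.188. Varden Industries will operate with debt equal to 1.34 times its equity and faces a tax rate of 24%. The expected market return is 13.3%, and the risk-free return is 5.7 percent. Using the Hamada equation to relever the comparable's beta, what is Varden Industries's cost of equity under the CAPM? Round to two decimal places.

23.92%

β_L = β_U × [1 + (1 − t)(D/E)] = 1.188 × [1 + (1 − 0.24) × 1.34]
    = 1.188 × [1 + 0.76 × 1.34] = 1.188 × 2.0184 = 2.3979
MRP = 13.3% − 5.7% = 7.60%
E(R) = R_f + β_L × MRP = 5.7% + 2.3979 × 7.6% = 23.92%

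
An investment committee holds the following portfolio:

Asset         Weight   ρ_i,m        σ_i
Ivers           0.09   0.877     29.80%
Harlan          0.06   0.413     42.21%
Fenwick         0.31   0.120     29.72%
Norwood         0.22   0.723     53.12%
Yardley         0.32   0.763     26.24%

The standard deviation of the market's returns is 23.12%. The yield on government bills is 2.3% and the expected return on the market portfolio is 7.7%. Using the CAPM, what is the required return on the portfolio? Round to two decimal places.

β_Ivers = 0.877 × 29.80% / 23.12% = 1.1304
β_Harlan = 0.413 × 42.21% / 23.12% = 0.7540
β_Fenwick = 0.120 × 29.72% / 23.12% = 0.1543
β_Norwood = 0.723 × 53.12% / 23.12% = 1.6611
β_Yardley = 0.763 × 26.24% / 23.12% = 0.8660
β_P = Σ w_i β_i = 0.09×1.1304 + 0.06×0.7540 + 0.31×0.1543 + 0.22×1.6611 + 0.32×0.8660 = 0.8374
MRP = 7.7% − 2.3% = 5.40%
E(R_P) = R_f + β_P × MRP = 2.3% + 0.8374 × 5.4% = 6.82%

6.82%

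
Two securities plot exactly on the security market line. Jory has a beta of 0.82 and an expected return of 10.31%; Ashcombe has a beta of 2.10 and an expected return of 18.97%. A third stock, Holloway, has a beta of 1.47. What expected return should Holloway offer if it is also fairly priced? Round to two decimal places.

14.71%

MRP (SML slope) = (18.97% − 10.31%) / (2.10 − 0.82) = 8.66% / 1.28 = 6.7656%
R_f (intercept) = 10.31% − 0.82 × 6.7656% = 4.7622%
E(R_Holloway) = R_f + β × MRP = 4.7622% + 1.47 × 6.7656% = 14.71%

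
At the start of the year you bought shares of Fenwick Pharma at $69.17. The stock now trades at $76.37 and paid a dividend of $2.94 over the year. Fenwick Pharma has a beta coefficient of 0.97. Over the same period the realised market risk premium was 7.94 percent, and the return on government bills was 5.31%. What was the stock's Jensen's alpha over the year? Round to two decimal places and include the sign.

Realised HPR = (P1 + D1 − P0) / P0 = (76.37 + 2.94 − 69.17) / 69.17 = 10.14 / 69.17 = 14.6595%
CAPM required = R_f + β·MRP = 5.31% + 0.97 × 7.94% = 13.0118%
α = realised − required = 14.6595% − 13.0118% = +1.65%

+1.65%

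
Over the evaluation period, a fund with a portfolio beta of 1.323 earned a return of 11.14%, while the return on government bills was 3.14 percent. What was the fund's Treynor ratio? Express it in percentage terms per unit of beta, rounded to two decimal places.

Treynor = (R_P − R_f) / β_P = (11.14% − 3.14%) / 1.3230 = 8.00% / 1.3230 = 6.05%

6.05%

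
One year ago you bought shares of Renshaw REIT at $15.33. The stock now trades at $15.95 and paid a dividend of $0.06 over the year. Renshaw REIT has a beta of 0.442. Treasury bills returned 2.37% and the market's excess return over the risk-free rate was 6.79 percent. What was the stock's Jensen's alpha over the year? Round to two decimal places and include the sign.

-0.94%

Realised HPR = (P1 + D1 − P0) / P0 = (15.95 + 0.06 − 15.33) / 15.33 = 0.68 / 15.33 = 4.4357%
CAPM required = R_f + β·MRP = 2.37% + 0.442 × 6.79% = 5.37118%
α = realised − required = 4.4357% − 5.37118% = -0.94%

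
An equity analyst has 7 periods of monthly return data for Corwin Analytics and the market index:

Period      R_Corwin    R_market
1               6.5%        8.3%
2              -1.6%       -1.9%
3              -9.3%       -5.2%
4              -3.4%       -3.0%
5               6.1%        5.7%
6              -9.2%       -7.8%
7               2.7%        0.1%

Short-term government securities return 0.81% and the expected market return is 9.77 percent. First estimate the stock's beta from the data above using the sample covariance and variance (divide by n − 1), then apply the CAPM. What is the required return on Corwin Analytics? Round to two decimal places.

10.58%

Mean R_i = (6.5 − 1.6 − 9.3 − 3.4 + 6.1 − 9.2 + 2.7) / 7 = -1.1714%
Mean R_m = (8.3 − 1.9 − 5.2 − 3.0 + 5.7 − 7.8 + 0.1) / 7 = -0.5429%
Σ(R_i − R̄_i)(R_m − R̄_m) = 217.8986  ⇒  Cov = 217.8986 / 6 = 36.3164
Σ(R_m − R̄_m)² = 199.8171  ⇒  Var(R_m) = 199.8171 / 6 = 33.3029
β = Cov / Var(R_m) = 36.3164 / 33.3029 = 1.0905
MRP = 9.77% − 0.81% = 8.96%
E(R) = R_f + β × MRP = 0.81% + 1.0905 × 8.96% = 10.58%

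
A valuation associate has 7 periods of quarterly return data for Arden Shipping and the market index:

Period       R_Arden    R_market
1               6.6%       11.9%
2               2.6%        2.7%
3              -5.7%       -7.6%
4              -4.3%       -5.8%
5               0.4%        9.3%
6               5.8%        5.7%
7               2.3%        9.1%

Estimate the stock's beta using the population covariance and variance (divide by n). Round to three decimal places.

0.524

Mean R_i = (6.6 + 2.6 − 5.7 − 4.3 + 0.4 + 5.8 + 2.3) / 7 = 1.1000%
Mean R_m = (11.9 + 2.7 − 7.6 − 5.8 + 9.3 + 5.7 + 9.1) / 7 = 3.6143%
Σ(R_i − R̄_i)(R_m − R̄_m) = 183.7000  ⇒  Cov = 183.7000 / 7 = 26.2429
Σ(R_m − R̄_m)² = 350.6486  ⇒  Var(R_m) = 350.6486 / 7 = 50.0927
β = Cov / Var(R_m) = 26.2429 / 50.0927 = 0.5239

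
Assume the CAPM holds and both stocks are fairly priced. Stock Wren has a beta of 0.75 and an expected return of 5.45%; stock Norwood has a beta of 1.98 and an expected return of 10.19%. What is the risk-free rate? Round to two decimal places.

2.56%

Both satisfy E(R) = R_f + β·MRP, so the slope of the SML is
MRP = (10.19% − 5.45%) / (1.98 − 0.75) = 4.74% / 1.23 = 3.8537%
R_f = E(R_Wren) − β_Wren·MRP = 5.45% − 0.75 × 3.8537% = 2.5597%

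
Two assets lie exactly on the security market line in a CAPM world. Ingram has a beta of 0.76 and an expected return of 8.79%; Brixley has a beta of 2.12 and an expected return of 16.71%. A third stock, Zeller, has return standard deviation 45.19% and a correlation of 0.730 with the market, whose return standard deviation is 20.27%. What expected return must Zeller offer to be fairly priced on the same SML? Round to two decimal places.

13.84%

MRP = (16.71% − 8.79%) / (2.12 − 0.76) = 5.8235%
R_f = 8.79% − 0.76 × 5.8235% = 4.3641%
β_Zeller = ρ·σ_i/σ_m = 0.730 × 45.19 / 20.27 = 1.6275
E(R_Zeller) = R_f + β × MRP = 4.3641% + 1.6275 × 5.8235% = 13.84%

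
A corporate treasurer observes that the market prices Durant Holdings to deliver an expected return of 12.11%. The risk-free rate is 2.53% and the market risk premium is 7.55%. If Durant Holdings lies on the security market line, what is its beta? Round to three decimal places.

β = (E(R) − R_f) / MRP = (12.11% − 2.53%) / 7.55% = 9.58% / 7.55% = 1.269

1.269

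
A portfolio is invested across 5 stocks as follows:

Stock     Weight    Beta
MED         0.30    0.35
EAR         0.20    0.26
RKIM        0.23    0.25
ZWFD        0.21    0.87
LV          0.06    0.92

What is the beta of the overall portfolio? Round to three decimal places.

β_P = Σ w_i β_i = 0.30×0.35 + 0.20×0.26 + 0.23×0.25 + 0.21×0.87 + 0.06×0.92 = 0.4524

0.452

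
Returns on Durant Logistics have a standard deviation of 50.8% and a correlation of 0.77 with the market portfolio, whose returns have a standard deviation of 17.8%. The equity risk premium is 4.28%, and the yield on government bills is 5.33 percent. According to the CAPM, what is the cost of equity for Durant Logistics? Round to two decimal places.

14.74%

β = ρ × σ_i / σ_m = 0.77 × 50.8% / 17.8% = 2.1975
E(R) = 5.33% + 2.1975 × 4.28% = 14.74%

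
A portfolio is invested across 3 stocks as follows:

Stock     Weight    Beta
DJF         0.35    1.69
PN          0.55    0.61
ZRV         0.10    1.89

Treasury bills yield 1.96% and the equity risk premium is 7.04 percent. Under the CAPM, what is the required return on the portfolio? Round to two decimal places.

β_P = Σ w_i β_i = 0.35×1.69 + 0.55×0.61 + 0.10×1.89 = 1.1160
E(R_P) = R_f + β_P × MRP = 1.96% + 1.1160 × 7.04% = 9.82%

9.82%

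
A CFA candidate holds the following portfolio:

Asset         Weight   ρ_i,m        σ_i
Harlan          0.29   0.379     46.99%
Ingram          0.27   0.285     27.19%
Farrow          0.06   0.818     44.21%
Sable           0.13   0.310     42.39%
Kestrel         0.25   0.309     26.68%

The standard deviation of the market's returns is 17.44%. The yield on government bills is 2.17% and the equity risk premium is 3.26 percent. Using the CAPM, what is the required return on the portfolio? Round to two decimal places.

β_Harlan = 0.379 × 46.99% / 17.44% = 1.0212
β_Ingram = 0.285 × 27.19% / 17.44% = 0.4443
β_Farrow = 0.818 × 44.21% / 17.44% = 2.0736
β_Sable = 0.310 × 42.39% / 17.44% = 0.7535
β_Kestrel = 0.309 × 26.68% / 17.44% = 0.4727
β_P = Σ w_i β_i = 0.29×1.0212 + 0.27×0.4443 + 0.06×2.0736 + 0.13×0.7535 + 0.25×0.4727 = 0.7567
E(R_P) = R_f + β_P × MRP = 2.17% + 0.7567 × 3.26% = 4.64%

4.64%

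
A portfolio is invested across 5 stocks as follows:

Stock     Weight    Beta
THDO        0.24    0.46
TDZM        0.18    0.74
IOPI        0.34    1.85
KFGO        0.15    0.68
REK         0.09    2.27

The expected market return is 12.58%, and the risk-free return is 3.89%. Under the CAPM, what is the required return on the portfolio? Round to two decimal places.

β_P = Σ w_i β_i = 0.24×0.46 + 0.18×0.74 + 0.34×1.85 + 0.15×0.68 + 0.09×2.27 = 1.1789
MRP = 12.58% − 3.89% = 8.69%
E(R_P) = R_f + β_P × MRP = 3.89% + 1.1789 × 8.69% = 14.13%

14.13%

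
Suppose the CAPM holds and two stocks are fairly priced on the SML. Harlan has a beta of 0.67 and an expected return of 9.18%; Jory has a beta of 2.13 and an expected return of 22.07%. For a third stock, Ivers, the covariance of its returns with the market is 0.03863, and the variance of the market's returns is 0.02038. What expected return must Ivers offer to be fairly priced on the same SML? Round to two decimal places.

20.00%

MRP = (22.07% − 9.18%) / (2.13 − 0.67) = 8.8288%
R_f = 9.18% − 0.67 × 8.8288% = 3.2647%
β_Ivers = Cov / Var(R_m) = 0.03863 / 0.02038 = 1.8955
E(R_Ivers) = R_f + β × MRP = 3.2647% + 1.8955 × 8.8288% = 20.00%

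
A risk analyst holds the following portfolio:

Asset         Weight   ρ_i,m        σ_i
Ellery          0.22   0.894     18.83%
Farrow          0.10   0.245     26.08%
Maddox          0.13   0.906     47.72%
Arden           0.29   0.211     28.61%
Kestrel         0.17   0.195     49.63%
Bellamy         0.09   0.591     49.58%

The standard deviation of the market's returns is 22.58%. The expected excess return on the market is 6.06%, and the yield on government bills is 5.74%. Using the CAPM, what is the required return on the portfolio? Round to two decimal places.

10.03%

β_Ellery = 0.894 × 18.83% / 22.58% = 0.7455
β_Farrow = 0.245 × 26.08% / 22.58% = 0.2830
β_Maddox = 0.906 × 47.72% / 22.58% = 1.9147
β_Arden = 0.211 × 28.61% / 22.58% = 0.2673
β_Kestrel = 0.195 × 49.63% / 22.58% = 0.4286
β_Bellamy = 0.591 × 49.58% / 22.58% = 1.2977
β_P = Σ w_i β_i = 0.22×0.7455 + 0.10×0.2830 + 0.13×1.9147 + 0.29×0.2673 + 0.17×0.4286 + 0.09×1.2977 = 0.7084
E(R_P) = R_f + β_P × MRP = 5.74% + 0.7084 × 6.06% = 10.03%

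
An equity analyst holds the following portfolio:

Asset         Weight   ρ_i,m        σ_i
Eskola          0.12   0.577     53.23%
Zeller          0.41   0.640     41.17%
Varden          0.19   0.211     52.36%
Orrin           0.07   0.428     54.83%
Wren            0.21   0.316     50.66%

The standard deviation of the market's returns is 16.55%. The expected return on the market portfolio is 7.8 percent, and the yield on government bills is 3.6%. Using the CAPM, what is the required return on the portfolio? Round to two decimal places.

β_Eskola = 0.577 × 53.23% / 16.55% = 1.8558
β_Zeller = 0.640 × 41.17% / 16.55% = 1.5921
β_Varden = 0.211 × 52.36% / 16.55% = 0.6676
β_Orrin = 0.428 × 54.83% / 16.55% = 1.4180
β_Wren = 0.316 × 50.66% / 16.55% = 0.9673
β_P = Σ w_i β_i = 0.12×1.8558 + 0.41×1.5921 + 0.19×0.6676 + 0.07×1.4180 + 0.21×0.9673 = 1.3047
MRP = 7.8% − 3.6% = 4.20%
E(R_P) = R_f + β_P × MRP = 3.6% + 1.3047 × 4.2% = 9.08%

9.08%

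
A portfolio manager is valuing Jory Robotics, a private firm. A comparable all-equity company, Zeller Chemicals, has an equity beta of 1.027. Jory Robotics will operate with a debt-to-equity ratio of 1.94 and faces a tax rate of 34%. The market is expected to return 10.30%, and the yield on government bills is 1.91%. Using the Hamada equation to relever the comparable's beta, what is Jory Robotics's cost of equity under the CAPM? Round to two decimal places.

21.56%

β_L = β_U × [1 + (1 − t)(D/E)] = 1.027 × [1 + (1 − 0.34) × 1.94]
    = 1.027 × [1 + 0.66 × 1.94] = 1.027 × 2.2804 = 2.3420
MRP = 10.30% − 1.91% = 8.39%
E(R) = R_f + β_L × MRP = 1.91% + 2.3420 × 8.39% = 21.56%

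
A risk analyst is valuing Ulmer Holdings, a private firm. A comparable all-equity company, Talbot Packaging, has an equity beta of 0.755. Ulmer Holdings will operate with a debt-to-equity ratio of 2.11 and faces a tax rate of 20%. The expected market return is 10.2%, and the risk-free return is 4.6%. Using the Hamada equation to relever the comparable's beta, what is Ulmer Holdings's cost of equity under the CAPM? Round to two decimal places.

β_L = β_U × [1 + (1 − t)(D/E)] = 0.755 × [1 + (1 − 0.20) × 2.11]
    = 0.755 × [1 + 0.80 × 2.11] = 0.755 × 2.6880 = 2.0294
MRP = 10.2% − 4.6% = 5.60%
E(R) = R_f + β_L × MRP = 4.6% + 2.0294 × 5.6% = 15.96%

15.96%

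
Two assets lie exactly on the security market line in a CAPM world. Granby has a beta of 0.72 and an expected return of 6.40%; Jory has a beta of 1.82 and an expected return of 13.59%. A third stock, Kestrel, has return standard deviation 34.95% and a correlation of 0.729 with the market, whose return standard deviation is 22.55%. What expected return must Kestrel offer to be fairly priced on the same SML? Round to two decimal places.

9.08%

MRP = (13.59% − 6.40%) / (1.82 − 0.72) = 6.5364%
R_f = 6.40% − 0.72 × 6.5364% = 1.6938%
β_Kestrel = ρ·σ_i/σ_m = 0.729 × 34.95 / 22.55 = 1.1299
E(R_Kestrel) = R_f + β × MRP = 1.6938% + 1.1299 × 6.5364% = 9.08%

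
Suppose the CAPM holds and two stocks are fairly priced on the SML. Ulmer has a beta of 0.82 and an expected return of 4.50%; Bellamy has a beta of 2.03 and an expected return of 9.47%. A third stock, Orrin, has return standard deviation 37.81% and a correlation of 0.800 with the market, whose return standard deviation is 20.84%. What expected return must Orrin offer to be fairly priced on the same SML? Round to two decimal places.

7.09%

MRP = (9.47% − 4.50%) / (2.03 − 0.82) = 4.1074%
R_f = 4.50% − 0.82 × 4.1074% = 1.1319%
β_Orrin = ρ·σ_i/σ_m = 0.800 × 37.81 / 20.84 = 1.4514
E(R_Orrin) = R_f + β × MRP = 1.1319% + 1.4514 × 4.1074% = 7.09%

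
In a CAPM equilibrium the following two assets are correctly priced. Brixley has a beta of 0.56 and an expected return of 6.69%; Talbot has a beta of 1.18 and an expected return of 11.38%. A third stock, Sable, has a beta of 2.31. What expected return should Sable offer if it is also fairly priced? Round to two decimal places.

MRP (SML slope) = (11.38% − 6.69%) / (1.18 − 0.56) = 4.69% / 0.62 = 7.5645%
R_f (intercept) = 6.69% − 0.56 × 7.5645% = 2.4539%
E(R_Sable) = R_f + β × MRP = 2.4539% + 2.31 × 7.5645% = 19.93%

19.93%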